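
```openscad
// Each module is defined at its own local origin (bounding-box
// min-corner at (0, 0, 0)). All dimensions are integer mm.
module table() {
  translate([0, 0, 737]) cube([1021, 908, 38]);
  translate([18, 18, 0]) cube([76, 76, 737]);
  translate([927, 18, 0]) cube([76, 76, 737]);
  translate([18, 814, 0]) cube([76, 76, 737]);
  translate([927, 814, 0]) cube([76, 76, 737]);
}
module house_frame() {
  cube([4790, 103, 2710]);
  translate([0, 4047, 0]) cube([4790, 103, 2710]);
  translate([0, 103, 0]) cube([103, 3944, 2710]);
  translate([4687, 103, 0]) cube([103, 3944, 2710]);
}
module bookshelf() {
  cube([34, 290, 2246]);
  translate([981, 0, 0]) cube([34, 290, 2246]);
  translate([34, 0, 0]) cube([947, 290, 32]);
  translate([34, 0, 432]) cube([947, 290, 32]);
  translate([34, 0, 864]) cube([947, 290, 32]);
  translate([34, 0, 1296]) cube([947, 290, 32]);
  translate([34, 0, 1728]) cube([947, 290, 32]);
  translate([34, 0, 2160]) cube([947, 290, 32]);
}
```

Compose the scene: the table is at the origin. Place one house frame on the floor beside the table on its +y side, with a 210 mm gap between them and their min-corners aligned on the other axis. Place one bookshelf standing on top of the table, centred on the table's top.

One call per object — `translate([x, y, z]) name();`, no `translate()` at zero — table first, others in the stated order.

table();
translate([0, 1118, 0]) house_frame();
translate([3, 309, 775]) bookshelf();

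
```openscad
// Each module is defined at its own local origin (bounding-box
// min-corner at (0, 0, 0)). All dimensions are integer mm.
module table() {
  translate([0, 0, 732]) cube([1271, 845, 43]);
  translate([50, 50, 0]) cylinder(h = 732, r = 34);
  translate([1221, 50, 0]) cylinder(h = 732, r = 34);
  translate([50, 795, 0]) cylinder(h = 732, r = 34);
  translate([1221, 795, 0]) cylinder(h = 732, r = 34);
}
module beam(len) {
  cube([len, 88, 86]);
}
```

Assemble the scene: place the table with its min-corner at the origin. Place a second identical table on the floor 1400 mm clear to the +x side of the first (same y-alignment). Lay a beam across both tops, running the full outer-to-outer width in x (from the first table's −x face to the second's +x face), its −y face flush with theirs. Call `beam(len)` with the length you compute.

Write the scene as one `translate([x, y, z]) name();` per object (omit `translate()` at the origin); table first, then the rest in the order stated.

table();
translate([2671, 0, 0]) table();
translate([0, 0, 775]) beam(3942);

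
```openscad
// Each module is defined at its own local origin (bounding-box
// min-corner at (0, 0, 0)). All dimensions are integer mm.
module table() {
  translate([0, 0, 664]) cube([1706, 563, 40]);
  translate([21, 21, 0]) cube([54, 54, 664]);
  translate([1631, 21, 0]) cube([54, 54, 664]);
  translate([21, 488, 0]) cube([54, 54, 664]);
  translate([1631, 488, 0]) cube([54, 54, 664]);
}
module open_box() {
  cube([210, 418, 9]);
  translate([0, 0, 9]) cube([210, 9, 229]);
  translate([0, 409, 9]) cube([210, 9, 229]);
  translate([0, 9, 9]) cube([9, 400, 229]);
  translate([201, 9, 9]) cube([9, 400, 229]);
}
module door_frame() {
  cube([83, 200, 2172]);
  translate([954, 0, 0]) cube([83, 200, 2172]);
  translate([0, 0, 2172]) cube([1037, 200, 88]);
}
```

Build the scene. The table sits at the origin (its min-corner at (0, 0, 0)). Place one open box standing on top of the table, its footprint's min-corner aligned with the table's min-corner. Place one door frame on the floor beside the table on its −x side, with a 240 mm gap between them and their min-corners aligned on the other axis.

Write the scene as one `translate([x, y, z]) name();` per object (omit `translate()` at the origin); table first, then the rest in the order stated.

table();
translate([0, 0, 704]) open_box();
translate([-1277, 0, 0]) door_frame();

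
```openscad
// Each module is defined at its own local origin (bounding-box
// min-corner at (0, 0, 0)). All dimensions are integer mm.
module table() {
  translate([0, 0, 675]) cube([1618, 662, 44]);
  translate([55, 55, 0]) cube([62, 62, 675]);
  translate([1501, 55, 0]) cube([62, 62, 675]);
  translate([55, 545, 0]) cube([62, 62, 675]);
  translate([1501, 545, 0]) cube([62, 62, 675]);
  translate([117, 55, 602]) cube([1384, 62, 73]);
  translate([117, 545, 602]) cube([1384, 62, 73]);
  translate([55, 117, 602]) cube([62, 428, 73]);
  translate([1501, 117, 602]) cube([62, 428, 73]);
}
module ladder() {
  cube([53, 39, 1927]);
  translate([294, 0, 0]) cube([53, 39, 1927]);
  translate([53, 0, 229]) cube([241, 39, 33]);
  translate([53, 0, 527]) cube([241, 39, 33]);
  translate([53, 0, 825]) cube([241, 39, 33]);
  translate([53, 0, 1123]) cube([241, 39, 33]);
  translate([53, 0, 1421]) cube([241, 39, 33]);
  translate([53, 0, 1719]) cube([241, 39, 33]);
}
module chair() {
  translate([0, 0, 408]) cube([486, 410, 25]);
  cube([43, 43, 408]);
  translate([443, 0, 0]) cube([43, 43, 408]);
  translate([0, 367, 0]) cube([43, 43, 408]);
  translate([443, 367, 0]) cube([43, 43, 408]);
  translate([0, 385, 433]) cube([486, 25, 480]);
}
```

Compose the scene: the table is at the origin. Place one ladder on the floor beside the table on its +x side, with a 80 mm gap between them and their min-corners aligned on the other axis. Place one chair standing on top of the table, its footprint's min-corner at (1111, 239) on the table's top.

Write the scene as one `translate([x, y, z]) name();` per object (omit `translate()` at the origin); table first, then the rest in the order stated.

table();
translate([1698, 0, 0]) ladder();
translate([1111, 239, 719]) chair();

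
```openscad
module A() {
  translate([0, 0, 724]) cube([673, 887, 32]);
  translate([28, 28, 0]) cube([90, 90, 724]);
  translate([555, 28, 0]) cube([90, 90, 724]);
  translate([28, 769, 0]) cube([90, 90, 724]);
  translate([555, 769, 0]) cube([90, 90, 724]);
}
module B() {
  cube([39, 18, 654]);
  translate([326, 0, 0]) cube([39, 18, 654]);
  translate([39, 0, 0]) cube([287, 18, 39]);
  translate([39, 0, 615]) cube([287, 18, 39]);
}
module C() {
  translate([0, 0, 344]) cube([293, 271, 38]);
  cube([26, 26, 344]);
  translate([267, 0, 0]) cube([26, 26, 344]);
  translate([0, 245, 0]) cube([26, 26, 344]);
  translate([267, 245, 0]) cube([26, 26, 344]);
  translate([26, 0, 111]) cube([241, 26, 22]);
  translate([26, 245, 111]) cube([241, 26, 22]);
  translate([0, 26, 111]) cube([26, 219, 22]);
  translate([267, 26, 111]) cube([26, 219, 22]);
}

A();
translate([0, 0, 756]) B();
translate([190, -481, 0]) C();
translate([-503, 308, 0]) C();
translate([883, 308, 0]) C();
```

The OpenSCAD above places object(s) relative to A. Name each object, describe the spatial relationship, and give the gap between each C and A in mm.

Each stool's nearest face is 210 mm from the table's bounding box.

A is a table. B is a picture frame. C is a stool. The picture frame is on top of the table. Three stools sit around the table at the −y, −x, +x sides. The gap between each stool and the table is 210 mm.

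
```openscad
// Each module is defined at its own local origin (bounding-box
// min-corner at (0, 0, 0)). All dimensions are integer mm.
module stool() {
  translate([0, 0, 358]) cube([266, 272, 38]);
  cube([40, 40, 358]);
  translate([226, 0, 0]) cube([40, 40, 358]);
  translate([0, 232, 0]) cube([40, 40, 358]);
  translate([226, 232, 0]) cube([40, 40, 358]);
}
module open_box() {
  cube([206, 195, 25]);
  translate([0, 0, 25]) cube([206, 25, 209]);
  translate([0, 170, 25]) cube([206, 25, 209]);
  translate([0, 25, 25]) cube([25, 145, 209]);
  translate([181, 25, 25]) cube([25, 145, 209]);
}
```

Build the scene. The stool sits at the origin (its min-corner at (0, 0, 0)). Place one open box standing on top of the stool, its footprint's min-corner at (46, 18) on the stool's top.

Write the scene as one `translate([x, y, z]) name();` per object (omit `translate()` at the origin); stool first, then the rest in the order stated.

stool();
translate([46, 18, 396]) open_box();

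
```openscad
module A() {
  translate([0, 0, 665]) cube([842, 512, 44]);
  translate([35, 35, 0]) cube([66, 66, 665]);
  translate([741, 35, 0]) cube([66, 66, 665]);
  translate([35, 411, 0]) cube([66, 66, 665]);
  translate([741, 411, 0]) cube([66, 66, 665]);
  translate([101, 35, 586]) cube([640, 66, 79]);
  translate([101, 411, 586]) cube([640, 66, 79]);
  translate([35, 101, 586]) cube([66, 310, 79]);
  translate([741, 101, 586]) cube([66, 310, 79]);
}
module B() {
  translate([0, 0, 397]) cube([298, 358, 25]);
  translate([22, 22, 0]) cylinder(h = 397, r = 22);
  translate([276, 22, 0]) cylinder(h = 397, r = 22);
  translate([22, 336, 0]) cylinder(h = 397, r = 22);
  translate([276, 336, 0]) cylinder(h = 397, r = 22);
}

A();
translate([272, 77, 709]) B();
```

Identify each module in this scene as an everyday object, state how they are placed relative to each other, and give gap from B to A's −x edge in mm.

A is a table. B is a stool. The stool is on top of the table, centred. The gap from the stool to the table's −x edge is 272 mm.

The stool's min-x is at 272; the table's min-x is 0; gap = 272 mm.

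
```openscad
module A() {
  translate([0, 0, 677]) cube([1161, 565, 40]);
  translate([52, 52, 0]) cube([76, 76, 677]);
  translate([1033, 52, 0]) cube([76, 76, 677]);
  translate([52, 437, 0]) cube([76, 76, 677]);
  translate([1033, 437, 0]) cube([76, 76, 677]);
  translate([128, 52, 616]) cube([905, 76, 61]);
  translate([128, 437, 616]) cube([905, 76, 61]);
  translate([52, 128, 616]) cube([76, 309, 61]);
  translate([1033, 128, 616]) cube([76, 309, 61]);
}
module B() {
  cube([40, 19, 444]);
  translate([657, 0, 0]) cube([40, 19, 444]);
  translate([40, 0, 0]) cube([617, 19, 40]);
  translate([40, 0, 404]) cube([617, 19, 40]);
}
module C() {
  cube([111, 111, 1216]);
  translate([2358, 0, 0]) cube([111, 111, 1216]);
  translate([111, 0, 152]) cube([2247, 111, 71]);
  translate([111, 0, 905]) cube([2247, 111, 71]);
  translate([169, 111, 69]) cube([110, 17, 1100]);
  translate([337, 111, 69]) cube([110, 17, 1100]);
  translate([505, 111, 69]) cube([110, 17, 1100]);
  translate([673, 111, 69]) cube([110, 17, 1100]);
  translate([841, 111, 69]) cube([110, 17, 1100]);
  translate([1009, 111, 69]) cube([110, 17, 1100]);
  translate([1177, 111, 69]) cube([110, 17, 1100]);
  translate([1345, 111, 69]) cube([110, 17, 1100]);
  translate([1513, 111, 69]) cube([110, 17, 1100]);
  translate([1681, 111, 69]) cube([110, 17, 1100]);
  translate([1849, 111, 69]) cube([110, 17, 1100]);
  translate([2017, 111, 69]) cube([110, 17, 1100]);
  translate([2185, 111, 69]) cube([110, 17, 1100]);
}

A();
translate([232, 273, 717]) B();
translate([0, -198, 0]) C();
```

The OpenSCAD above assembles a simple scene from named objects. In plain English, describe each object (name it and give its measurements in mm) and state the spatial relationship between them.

A is a table with a 1161×565 mm rectangular top, 40 mm thick, top surface at z = 717 mm, supported by four 76×76 mm square legs, each inset 52 mm from the nearest pair of top edges, running from the floor. Four apron rails, 76 mm thick and 61 mm tall, run between adjacent legs with their top edges flush with the underside of the top and their outer faces flush with the legs' outer faces.

B is a rectangular picture frame lying in the x–z plane (depth along y). The opening is 617 mm wide (x) by 364 mm tall (z), surrounded by a border 40 mm wide on all four sides. The frame is 19 mm deep and is made of two full-height vertical stiles with two horizontal rails fitted between them.

C is a fence section. Two 111×111 mm posts, 1216 mm tall, stand on the floor with a clear span of 2247 mm between their inner faces. Two horizontal rails of 111×71 mm section span the gap between the posts with their undersides at z = 152 mm and z = 905 mm, flush with the posts' −y face. 13 pickets, each 110 mm wide, 17 mm thick and 1100 mm tall, are fixed to the +y face of the rails with their bottoms at z = 69 mm, evenly spaced across the span with equal gaps (rounded down to the nearest mm) at the −x end and between each pair — any rounding remainder accumulates at the +x end.

The picture frame is on top of the table, centred. The fence section is on the floor beside the table on its −y side.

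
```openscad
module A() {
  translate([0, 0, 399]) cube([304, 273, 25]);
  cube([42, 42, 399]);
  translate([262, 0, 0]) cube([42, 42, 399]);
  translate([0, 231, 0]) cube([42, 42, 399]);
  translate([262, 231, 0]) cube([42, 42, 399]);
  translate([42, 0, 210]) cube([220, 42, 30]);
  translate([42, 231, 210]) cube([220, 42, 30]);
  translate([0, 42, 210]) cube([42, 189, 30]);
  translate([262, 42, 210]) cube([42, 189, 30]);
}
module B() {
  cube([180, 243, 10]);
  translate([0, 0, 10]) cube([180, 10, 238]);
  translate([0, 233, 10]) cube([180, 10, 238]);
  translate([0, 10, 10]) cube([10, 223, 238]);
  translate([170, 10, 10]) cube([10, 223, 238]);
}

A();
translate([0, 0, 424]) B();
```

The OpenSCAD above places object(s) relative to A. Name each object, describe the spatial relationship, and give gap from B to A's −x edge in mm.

The open box's min-x is at 0; the stool's min-x is 0; gap = 0 mm.

A is a stool. B is an open box. The open box is on top of the stool. The gap from the open box to the stool's −x edge is 0 mm.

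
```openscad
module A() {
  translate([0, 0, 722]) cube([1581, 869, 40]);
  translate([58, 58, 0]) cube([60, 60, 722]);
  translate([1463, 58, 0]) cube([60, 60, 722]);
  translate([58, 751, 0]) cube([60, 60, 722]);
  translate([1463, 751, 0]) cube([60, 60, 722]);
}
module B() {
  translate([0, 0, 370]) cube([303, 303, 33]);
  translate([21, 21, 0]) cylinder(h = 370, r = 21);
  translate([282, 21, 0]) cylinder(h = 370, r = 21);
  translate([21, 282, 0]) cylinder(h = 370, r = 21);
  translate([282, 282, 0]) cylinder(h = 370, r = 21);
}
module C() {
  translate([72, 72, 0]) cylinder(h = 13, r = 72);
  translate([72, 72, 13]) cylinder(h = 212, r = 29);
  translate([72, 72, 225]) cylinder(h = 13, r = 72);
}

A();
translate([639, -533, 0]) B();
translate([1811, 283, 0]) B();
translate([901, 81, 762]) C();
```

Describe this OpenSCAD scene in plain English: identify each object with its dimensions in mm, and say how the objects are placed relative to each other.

A is a table: top 1581 mm (x) × 869 mm (y), 40 mm thick, upper face at z = 762 mm, on four 60×60 mm square legs, each inset 58 mm from the nearest pair of top edges, running from z = 0 to the bottom of the top.

B is a four-legged stool. The seat is a 303×303×33 mm slab whose top surface is at z = 403 mm; four round legs, each 42 mm in diameter, run from the floor (z = 0) to the underside of the seat, each leg's axis is inset half a diameter from the nearest pair of seat edges (so the leg's bounding box is flush with the corner).

C is a spool: two coaxial disc flanges of radius 72 mm and thickness 13 mm, joined by a core cylinder of radius 29 mm and height 212 mm. The lower flange rests on z = 0 and the three cylinders share a vertical axis.

Two stools sit around the table at the −y, +x sides. The spool is on top of the table.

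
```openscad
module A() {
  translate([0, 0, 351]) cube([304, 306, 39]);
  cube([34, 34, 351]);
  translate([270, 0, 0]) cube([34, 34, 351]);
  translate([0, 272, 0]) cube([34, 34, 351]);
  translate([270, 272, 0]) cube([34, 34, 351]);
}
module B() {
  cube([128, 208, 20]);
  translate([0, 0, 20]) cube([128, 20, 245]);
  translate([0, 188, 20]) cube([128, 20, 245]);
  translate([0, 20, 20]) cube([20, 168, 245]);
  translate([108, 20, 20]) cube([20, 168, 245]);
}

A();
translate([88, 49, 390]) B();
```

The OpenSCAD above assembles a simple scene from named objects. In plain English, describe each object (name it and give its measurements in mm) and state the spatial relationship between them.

A is a four-legged stool. The seat is a 304×306×39 mm slab whose top surface is at z = 390 mm; four square legs, each 34×34 mm in cross-section, run from the floor (z = 0) to the underside of the seat, each flush with a corner of the seat.

B is an open storage box with external size 128×208×265 mm and wall thickness 20 mm (the base is also 20 mm thick). The base covers the whole footprint; the four walls stand on the base, with the y-facing walls full-width and the x-facing walls fitting between their inner faces.

The open box is on top of the stool, centred.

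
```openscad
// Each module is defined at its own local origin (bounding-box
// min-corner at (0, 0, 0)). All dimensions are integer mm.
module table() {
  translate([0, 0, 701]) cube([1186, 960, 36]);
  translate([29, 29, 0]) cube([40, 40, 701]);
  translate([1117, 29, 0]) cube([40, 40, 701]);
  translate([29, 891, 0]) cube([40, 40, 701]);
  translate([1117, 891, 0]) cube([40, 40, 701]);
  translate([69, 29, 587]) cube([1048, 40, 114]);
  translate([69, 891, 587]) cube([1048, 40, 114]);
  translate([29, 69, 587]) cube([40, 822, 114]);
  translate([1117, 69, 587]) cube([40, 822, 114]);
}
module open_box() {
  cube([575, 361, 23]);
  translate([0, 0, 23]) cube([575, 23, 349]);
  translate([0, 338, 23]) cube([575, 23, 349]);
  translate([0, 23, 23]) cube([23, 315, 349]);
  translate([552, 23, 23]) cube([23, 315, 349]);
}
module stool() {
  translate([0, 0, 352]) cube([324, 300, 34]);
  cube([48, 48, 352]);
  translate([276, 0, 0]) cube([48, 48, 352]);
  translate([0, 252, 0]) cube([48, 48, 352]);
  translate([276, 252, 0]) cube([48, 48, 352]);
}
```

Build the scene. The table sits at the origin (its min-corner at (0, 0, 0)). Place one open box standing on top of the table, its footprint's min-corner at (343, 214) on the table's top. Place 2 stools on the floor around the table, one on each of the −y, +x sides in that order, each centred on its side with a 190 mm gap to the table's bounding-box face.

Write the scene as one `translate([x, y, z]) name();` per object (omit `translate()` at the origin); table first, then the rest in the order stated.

table();
translate([343, 214, 737]) open_box();
translate([431, -490, 0]) stool();
translate([1376, 330, 0]) stool();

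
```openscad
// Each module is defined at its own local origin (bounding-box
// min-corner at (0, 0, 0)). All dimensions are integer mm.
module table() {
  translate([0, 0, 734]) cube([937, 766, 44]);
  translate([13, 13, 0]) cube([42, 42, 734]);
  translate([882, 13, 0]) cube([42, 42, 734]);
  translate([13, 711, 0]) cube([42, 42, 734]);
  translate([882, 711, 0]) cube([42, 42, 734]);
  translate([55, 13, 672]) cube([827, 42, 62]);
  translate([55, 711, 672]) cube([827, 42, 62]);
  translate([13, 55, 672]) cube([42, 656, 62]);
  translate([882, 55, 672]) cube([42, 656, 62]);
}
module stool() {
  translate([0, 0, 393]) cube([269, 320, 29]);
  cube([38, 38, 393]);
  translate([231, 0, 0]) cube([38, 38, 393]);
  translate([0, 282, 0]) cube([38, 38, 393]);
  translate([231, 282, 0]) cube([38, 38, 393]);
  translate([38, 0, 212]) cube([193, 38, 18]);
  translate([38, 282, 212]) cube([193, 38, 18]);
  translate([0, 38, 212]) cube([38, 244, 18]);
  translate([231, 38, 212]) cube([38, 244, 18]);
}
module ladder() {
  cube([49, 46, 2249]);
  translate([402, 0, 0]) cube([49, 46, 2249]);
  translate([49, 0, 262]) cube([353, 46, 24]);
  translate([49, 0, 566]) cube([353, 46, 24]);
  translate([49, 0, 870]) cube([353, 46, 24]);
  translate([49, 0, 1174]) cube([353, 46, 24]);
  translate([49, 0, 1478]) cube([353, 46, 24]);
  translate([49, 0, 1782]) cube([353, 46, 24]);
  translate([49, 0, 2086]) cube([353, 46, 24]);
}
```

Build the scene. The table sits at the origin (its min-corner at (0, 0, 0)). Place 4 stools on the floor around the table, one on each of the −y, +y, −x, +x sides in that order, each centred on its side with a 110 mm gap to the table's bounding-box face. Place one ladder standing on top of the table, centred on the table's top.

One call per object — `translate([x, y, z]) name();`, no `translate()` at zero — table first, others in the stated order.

table();
translate([334, -430, 0]) stool();
translate([334, 876, 0]) stool();
translate([-379, 223, 0]) stool();
translate([1047, 223, 0]) stool();
translate([243, 360, 778]) ladder();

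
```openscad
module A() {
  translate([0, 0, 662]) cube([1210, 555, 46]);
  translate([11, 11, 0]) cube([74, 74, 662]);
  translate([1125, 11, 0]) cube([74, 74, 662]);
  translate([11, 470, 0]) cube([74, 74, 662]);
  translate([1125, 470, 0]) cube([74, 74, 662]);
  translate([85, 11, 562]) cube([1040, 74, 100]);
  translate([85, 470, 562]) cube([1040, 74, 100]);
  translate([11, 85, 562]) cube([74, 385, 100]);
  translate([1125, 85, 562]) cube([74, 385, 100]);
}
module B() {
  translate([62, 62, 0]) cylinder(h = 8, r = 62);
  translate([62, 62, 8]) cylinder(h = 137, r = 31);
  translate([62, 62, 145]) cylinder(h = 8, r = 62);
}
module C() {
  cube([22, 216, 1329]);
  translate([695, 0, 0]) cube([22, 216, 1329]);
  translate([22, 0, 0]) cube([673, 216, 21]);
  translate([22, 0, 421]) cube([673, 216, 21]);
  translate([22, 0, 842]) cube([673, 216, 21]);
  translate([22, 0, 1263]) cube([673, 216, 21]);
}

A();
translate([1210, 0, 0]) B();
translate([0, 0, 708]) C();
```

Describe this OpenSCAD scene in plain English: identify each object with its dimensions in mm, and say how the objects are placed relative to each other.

A is a rectangular dining table. The top is 1210×555×46 mm with its upper surface at z = 708 mm. It stands on four 74×74 mm square legs, each inset 11 mm from the nearest pair of top edges, running from the floor to the underside of the top. Four apron rails, 74 mm thick and 100 mm tall, run between adjacent legs with their top edges flush with the underside of the top and their outer faces flush with the legs' outer faces.

B is a spool: two coaxial disc flanges of radius 62 mm and thickness 8 mm, joined by a core cylinder of radius 31 mm and height 137 mm. The lower flange rests on z = 0 and the three cylinders share a vertical axis.

C is an open bookshelf. Two side panels, each 22 mm thick, 216 mm deep and 1329 mm tall, stand 717 mm apart (outside-to-outside). Between them sit 4 shelves, each 21 mm thick and 216 mm deep, spanning the full gap between the sides. The bottom shelf rests on the floor (its underside at z = 0) and the clear gap between one shelf's top and the next shelf's underside is 400 mm.

The spool is against the table's +x side, with their −y faces flush. The bookshelf is on top of the table.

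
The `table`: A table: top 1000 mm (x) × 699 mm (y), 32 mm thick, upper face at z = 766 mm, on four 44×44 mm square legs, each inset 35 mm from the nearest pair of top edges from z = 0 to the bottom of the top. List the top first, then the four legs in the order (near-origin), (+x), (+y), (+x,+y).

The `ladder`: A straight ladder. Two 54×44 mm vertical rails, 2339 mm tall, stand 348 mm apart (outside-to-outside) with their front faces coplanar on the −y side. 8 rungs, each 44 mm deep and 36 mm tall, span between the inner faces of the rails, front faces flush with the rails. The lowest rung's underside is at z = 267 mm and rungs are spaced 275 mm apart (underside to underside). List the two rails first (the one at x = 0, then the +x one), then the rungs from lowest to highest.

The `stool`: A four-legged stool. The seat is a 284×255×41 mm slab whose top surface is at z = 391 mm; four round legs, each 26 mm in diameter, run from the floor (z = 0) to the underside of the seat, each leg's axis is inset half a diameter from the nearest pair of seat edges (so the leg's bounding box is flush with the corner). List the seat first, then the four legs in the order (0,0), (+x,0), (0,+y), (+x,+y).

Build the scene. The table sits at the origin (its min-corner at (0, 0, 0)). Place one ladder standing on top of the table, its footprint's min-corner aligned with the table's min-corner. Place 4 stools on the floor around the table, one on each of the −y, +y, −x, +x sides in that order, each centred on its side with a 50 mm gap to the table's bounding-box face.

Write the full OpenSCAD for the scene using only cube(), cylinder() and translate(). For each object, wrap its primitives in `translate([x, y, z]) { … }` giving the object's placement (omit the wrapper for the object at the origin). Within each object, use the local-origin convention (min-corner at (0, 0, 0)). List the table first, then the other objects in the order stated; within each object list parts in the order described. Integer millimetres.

translate([0, 0, 734]) cube([1000, 699, 32]);
translate([35, 35, 0]) cube([44, 44, 734]);
translate([921, 35, 0]) cube([44, 44, 734]);
translate([35, 620, 0]) cube([44, 44, 734]);
translate([921, 620, 0]) cube([44, 44, 734]);
translate([0, 0, 766]) {
  cube([54, 44, 2339]);
  translate([294, 0, 0]) cube([54, 44, 2339]);
  translate([54, 0, 267]) cube([240, 44, 36]);
  translate([54, 0, 542]) cube([240, 44, 36]);
  translate([54, 0, 817]) cube([240, 44, 36]);
  translate([54, 0, 1092]) cube([240, 44, 36]);
  translate([54, 0, 1367]) cube([240, 44, 36]);
  translate([54, 0, 1642]) cube([240, 44, 36]);
  translate([54, 0, 1917]) cube([240, 44, 36]);
  translate([54, 0, 2192]) cube([240, 44, 36]);
}
translate([358, -305, 0]) {
  translate([0, 0, 350]) cube([284, 255, 41]);
  translate([13, 13, 0]) cylinder(h = 350, r = 13);
  translate([271, 13, 0]) cylinder(h = 350, r = 13);
  translate([13, 242, 0]) cylinder(h = 350, r = 13);
  translate([271, 242, 0]) cylinder(h = 350, r = 13);
}
translate([358, 749, 0]) {
  translate([0, 0, 350]) cube([284, 255, 41]);
  translate([13, 13, 0]) cylinder(h = 350, r = 13);
  translate([271, 13, 0]) cylinder(h = 350, r = 13);
  translate([13, 242, 0]) cylinder(h = 350, r = 13);
  translate([271, 242, 0]) cylinder(h = 350, r = 13);
}
translate([-334, 222, 0]) {
  translate([0, 0, 350]) cube([284, 255, 41]);
  translate([13, 13, 0]) cylinder(h = 350, r = 13);
  translate([271, 13, 0]) cylinder(h = 350, r = 13);
  translate([13, 242, 0]) cylinder(h = 350, r = 13);
  translate([271, 242, 0]) cylinder(h = 350, r = 13);
}
translate([1050, 222, 0]) {
  translate([0, 0, 350]) cube([284, 255, 41]);
  translate([13, 13, 0]) cylinder(h = 350, r = 13);
  translate([271, 13, 0]) cylinder(h = 350, r = 13);
  translate([13, 242, 0]) cylinder(h = 350, r = 13);
  translate([271, 242, 0]) cylinder(h = 350, r = 13);
}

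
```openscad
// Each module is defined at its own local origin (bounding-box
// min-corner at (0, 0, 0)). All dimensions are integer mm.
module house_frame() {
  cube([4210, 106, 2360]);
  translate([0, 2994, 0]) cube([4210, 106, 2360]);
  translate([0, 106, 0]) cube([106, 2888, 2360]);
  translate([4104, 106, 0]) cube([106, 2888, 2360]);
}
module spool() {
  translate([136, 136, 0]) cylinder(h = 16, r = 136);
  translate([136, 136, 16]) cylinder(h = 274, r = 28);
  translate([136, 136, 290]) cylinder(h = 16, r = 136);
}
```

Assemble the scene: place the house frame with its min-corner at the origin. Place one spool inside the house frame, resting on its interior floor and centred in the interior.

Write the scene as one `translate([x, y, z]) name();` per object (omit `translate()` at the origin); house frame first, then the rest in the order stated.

house_frame();
translate([1969, 1414, 0]) spool();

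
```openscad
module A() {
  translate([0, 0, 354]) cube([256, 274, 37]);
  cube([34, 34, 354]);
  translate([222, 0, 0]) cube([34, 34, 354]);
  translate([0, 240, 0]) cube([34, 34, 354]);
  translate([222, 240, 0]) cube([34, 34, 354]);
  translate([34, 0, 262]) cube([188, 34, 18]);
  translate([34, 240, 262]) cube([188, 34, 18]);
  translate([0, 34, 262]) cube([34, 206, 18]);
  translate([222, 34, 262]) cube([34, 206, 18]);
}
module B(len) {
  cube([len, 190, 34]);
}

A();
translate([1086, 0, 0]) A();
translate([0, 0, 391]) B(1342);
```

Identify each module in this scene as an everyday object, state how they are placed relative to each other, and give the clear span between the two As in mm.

Second stool starts at x = 1086; first ends at x = 256; clear span = 1086 − 256 = 830 mm.

A is a stool. B is a beam. A beam spans the tops of two stools. The clear span between the two stools is 830 mm.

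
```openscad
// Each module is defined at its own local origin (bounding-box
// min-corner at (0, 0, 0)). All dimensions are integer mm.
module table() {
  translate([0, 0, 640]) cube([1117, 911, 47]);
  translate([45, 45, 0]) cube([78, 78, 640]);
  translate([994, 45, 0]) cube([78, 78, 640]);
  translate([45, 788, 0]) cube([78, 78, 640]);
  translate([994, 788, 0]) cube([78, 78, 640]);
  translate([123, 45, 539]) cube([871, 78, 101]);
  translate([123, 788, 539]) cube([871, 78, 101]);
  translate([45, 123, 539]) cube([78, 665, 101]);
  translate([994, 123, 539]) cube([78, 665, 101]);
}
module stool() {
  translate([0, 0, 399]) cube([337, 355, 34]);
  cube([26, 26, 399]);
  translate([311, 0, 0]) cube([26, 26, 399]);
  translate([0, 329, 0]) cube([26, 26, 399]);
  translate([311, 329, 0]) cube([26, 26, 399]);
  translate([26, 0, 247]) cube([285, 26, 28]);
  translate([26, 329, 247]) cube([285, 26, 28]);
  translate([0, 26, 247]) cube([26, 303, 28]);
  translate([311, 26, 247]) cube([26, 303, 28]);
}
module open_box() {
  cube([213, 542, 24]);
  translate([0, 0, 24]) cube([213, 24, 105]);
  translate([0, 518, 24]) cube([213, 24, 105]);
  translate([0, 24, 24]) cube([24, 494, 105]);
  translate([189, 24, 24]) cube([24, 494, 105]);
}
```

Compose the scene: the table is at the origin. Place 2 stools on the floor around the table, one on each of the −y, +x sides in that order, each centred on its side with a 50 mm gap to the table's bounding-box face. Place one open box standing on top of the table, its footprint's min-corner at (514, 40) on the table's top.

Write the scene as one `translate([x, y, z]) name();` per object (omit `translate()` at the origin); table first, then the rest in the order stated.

table();
translate([390, -405, 0]) stool();
translate([1167, 278, 0]) stool();
translate([514, 40, 687]) open_box();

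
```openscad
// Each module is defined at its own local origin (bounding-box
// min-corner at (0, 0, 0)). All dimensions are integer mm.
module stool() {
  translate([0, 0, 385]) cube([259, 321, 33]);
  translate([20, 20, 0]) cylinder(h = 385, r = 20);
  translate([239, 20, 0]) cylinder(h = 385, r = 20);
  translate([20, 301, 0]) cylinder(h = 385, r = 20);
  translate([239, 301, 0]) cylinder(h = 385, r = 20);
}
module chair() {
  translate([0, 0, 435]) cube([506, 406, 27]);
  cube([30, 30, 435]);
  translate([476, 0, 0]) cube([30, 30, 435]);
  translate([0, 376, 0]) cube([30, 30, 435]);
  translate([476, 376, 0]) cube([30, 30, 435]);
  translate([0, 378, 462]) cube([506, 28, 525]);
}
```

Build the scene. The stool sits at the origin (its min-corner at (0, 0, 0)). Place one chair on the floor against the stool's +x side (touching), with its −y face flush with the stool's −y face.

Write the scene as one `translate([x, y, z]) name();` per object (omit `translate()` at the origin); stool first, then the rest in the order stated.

stool();
translate([259, 0, 0]) chair();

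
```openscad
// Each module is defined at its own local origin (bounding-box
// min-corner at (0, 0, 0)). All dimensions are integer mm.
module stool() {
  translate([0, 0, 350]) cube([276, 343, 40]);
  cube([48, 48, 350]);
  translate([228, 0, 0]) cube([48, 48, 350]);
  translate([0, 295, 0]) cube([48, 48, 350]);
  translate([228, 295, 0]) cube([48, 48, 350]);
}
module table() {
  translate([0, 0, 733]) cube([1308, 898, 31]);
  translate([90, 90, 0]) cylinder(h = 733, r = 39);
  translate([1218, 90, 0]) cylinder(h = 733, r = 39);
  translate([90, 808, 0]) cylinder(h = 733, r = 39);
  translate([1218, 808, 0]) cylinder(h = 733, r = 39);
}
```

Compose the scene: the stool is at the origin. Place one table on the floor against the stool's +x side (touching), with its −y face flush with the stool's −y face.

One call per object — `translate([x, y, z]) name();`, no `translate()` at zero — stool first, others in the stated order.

stool();
translate([276, 0, 0]) table();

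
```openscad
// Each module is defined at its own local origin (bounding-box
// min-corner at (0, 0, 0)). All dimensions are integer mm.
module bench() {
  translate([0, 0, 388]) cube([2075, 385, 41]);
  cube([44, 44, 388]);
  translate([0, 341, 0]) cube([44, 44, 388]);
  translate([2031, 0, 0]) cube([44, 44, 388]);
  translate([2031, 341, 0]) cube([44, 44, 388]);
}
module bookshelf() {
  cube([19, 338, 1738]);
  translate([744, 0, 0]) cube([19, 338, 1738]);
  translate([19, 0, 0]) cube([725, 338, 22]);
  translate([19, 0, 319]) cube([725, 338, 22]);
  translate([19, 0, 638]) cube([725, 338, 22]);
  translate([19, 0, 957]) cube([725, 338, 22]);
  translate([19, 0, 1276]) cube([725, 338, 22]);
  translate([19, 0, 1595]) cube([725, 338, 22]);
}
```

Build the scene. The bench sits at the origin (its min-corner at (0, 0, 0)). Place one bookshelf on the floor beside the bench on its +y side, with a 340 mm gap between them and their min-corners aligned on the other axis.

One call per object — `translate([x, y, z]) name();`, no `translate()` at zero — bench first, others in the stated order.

bench();
translate([0, 725, 0]) bookshelf();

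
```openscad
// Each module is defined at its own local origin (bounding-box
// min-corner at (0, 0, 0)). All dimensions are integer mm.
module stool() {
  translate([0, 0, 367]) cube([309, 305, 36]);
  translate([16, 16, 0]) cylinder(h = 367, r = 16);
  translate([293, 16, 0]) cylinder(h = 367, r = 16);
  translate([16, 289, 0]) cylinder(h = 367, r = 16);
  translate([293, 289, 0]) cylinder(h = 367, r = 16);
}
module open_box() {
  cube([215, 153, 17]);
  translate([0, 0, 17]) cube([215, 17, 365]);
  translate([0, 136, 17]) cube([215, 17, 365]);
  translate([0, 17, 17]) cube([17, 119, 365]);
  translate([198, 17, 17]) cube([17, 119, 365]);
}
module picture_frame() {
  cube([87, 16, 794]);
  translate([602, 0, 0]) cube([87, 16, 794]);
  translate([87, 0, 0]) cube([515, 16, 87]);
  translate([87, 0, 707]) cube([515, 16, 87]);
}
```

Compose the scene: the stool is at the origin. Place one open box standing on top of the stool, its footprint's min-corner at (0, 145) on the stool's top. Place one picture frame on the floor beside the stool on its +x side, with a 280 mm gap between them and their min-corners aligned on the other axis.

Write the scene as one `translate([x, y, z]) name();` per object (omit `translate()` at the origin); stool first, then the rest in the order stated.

stool();
translate([0, 145, 403]) open_box();
translate([589, 0, 0]) picture_frame();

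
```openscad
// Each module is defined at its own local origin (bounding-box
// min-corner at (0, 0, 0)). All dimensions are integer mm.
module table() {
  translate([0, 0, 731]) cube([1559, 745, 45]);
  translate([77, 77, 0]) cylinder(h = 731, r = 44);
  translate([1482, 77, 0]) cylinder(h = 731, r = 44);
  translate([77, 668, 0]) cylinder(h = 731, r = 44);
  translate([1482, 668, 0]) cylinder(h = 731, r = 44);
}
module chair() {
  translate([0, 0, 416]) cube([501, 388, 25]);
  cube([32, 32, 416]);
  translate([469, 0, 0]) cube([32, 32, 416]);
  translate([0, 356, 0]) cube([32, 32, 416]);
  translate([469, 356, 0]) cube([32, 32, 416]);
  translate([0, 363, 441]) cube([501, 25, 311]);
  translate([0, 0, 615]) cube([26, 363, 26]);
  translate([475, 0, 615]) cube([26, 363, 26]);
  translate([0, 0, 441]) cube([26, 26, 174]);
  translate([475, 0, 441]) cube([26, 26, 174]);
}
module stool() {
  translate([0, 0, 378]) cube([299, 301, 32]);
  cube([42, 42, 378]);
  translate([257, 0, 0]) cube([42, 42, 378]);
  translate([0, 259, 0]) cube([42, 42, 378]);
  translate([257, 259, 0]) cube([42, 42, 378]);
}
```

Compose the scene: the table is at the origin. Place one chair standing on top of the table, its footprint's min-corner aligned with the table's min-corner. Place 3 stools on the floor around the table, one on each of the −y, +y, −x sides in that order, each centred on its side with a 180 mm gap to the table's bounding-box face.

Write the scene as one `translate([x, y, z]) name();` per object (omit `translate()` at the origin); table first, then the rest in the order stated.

table();
translate([0, 0, 776]) chair();
translate([630, -481, 0]) stool();
translate([630, 925, 0]) stool();
translate([-479, 222, 0]) stool();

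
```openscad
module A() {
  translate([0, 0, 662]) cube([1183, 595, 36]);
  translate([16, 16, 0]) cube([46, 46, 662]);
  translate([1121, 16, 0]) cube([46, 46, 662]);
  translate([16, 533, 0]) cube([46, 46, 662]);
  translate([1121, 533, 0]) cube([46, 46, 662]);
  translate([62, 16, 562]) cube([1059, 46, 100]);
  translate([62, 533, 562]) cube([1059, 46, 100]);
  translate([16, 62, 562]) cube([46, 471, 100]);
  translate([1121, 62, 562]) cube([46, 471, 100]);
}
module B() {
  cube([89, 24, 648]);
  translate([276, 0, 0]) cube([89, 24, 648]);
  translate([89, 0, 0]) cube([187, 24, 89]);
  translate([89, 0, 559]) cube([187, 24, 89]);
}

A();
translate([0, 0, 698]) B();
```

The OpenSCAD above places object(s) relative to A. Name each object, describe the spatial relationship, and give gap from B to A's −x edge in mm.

A is a table. B is a picture frame. The picture frame is on top of the table. The gap from the picture frame to the table's −x edge is 0 mm.

The picture frame's min-x is at 0; the table's min-x is 0; gap = 0 mm.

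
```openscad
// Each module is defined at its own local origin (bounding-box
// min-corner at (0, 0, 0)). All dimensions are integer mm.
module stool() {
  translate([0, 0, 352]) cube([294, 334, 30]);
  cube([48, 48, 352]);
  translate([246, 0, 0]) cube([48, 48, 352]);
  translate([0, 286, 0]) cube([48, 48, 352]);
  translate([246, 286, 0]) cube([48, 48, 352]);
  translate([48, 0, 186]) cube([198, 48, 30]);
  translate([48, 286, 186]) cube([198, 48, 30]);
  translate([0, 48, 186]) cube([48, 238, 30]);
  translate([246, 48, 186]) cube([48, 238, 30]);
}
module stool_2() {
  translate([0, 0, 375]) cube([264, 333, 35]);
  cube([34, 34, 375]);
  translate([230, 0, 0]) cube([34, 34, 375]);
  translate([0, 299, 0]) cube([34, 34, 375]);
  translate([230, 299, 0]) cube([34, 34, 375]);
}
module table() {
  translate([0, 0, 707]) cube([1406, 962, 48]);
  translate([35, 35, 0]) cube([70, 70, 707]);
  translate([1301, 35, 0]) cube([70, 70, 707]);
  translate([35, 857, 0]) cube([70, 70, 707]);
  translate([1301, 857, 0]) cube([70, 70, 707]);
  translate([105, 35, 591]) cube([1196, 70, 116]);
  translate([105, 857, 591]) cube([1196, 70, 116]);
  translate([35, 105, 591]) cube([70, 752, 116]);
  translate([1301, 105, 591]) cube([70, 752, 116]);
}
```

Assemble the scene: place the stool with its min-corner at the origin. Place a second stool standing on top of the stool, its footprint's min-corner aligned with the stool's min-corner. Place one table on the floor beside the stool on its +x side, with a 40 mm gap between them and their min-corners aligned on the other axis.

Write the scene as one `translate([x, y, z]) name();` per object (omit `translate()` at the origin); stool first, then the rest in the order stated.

stool();
translate([0, 0, 382]) stool_2();
translate([334, 0, 0]) table();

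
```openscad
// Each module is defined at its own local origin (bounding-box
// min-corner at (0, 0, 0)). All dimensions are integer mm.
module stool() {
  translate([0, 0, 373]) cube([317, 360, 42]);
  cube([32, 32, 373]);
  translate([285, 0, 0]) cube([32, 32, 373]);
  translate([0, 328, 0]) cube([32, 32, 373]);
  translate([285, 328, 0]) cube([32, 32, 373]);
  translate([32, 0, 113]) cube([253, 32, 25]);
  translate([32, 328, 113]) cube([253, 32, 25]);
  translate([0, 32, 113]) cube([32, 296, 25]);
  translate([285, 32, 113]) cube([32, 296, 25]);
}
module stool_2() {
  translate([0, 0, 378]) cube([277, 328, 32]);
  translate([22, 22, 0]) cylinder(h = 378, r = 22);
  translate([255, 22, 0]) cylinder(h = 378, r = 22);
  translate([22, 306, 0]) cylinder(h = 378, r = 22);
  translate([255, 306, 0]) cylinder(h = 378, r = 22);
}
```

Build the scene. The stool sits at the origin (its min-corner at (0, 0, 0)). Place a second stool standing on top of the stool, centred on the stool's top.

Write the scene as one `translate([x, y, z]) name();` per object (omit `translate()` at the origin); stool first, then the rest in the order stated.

stool();
translate([20, 16, 415]) stool_2();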